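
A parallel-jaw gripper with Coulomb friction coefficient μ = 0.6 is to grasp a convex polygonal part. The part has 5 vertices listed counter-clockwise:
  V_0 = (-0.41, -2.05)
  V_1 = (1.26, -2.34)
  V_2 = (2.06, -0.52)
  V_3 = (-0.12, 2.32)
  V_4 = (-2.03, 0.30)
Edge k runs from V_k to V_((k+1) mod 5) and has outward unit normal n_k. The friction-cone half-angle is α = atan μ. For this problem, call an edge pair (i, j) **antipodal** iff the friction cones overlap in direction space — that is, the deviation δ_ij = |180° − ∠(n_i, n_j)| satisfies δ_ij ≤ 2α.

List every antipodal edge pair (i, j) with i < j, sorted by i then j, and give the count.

count = 5; pairs: (0,2), (0,3), (1,3), (1,4), (2,4)

α = atan 0.6 = 30.96°;  2α = 61.93°
n_0 = (-0.1711, -0.9853)
n_1 = (+0.9155, -0.4024)
n_2 = (+0.7932, +0.6089)
n_3 = (-0.7266, +0.6870)
n_4 = (-0.8233, -0.5676)
  (0,1): δ = 103.88°  ·
  (0,2): δ = 42.64°  ✓
  (0,3): δ = 56.45°  ✓
  (0,4): δ = 134.43°  ·
  (1,2): δ = 118.76°  ·
  (1,3): δ = 19.67°  ✓
  (1,4): δ = 58.31°  ✓
  (2,3): δ = 80.91°  ·
  (2,4): δ = 2.93°  ✓
  (3,4): δ = 102.02°  ·
antipodal pairs: 5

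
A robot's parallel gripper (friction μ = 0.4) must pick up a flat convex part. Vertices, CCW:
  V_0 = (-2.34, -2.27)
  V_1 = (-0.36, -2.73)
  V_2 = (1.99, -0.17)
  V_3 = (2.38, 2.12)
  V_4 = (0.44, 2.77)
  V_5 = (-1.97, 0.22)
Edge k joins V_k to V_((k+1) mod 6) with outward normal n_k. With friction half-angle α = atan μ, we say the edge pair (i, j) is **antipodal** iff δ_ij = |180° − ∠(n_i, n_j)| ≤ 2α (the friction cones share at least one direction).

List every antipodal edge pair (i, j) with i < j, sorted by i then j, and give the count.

count = 5; pairs: (0,3), (1,4), (1,5), (2,4), (2,5)

α = atan 0.4 = 21.80°;  2α = 43.60°
n_0 = (-0.2263, -0.9741)
n_1 = (+0.7367, -0.6762)
n_2 = (+0.9858, -0.1679)
n_3 = (+0.3177, +0.9482)
n_4 = (-0.7268, +0.6869)
n_5 = (-0.9891, +0.1470)
  (0,1): δ = 119.47°  ·
  (0,2): δ = 86.59°  ·
  (0,3): δ = 5.44°  ✓
  (0,4): δ = 59.70°  ·
  (0,5): δ = 94.63°  ·
  (1,2): δ = 147.11°  ·
  (1,3): δ = 65.97°  ·
  (1,4): δ = 0.83°  ✓
  (1,5): δ = 34.10°  ✓
  (2,3): δ = 98.86°  ·
  (2,4): δ = 33.72°  ✓
  (2,5): δ = 1.21°  ✓
  (3,4): δ = 114.86°  ·
  (3,5): δ = 79.93°  ·
  (4,5): δ = 145.07°  ·
antipodal pairs: 5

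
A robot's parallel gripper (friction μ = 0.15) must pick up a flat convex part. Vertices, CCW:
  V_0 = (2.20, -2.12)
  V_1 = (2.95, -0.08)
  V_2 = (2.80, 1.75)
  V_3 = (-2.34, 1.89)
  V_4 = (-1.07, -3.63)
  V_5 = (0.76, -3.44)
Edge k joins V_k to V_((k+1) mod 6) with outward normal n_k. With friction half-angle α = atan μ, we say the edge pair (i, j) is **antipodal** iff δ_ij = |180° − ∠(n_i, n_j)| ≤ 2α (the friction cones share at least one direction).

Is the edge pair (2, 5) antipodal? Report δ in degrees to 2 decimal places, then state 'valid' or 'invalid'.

δ = 44.07°, invalid

α = atan 0.15 = 8.53°;  2α = 17.06°
edge 2: e_2 = (-5.14, +0.14);  n_2 = (+0.0272, +0.9996)
edge 5: e_5 = (+1.44, +1.32);  n_5 = (+0.6757, -0.7372)
∠(n_2, n_5) = 135.93°
δ = |180° − 135.93°| = 44.07°
44.07° > 2α = 17.06°  →  invalid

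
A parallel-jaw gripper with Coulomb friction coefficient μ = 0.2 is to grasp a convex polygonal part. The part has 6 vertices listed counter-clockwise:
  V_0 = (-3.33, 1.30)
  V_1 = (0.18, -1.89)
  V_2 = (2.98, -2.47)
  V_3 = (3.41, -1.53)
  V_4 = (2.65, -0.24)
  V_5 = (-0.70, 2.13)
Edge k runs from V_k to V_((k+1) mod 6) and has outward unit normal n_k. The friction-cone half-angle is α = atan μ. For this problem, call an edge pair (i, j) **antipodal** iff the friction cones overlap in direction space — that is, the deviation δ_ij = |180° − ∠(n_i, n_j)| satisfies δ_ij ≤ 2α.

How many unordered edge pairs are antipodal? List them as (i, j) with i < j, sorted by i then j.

count = 2; pairs: (0,3), (0,4)

α = atan 0.2 = 11.31°;  2α = 22.62°
n_0 = (-0.6726, -0.7400)
n_1 = (-0.2028, -0.9792)
n_2 = (+0.9094, -0.4160)
n_3 = (+0.8616, +0.5076)
n_4 = (+0.5775, +0.8164)
n_5 = (-0.3010, +0.9536)
  (0,1): δ = 149.44°  ·
  (0,2): δ = 72.32°  ·
  (0,3): δ = 17.23°  ✓
  (0,4): δ = 6.99°  ✓
  (0,5): δ = 59.78°  ·
  (1,2): δ = 102.88°  ·
  (1,3): δ = 47.79°  ·
  (1,4): δ = 23.58°  ·
  (1,5): δ = 29.22°  ·
  (2,3): δ = 124.91°  ·
  (2,4): δ = 100.70°  ·
  (2,5): δ = 47.90°  ·
  (3,4): δ = 155.78°  ·
  (3,5): δ = 102.99°  ·
  (4,5): δ = 127.21°  ·
antipodal pairs: 2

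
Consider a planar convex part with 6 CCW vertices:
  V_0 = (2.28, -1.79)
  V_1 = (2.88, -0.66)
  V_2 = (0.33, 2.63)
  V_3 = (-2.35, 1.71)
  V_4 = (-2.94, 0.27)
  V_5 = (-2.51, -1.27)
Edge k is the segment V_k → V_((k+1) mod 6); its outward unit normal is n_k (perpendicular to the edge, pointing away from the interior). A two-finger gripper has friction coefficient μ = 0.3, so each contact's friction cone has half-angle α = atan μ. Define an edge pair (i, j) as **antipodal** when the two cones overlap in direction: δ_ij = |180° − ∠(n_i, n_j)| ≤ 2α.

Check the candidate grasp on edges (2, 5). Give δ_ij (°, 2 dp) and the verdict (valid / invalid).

δ = 25.14°, valid

α = atan 0.3 = 16.70°;  2α = 33.40°
edge 2: e_2 = (-2.68, -0.92);  n_2 = (-0.3247, +0.9458)
edge 5: e_5 = (+4.79, -0.52);  n_5 = (-0.1079, -0.9942)
∠(n_2, n_5) = 154.86°
δ = |180° − 154.86°| = 25.14°
25.14° ≤ 2α = 33.40°  →  valid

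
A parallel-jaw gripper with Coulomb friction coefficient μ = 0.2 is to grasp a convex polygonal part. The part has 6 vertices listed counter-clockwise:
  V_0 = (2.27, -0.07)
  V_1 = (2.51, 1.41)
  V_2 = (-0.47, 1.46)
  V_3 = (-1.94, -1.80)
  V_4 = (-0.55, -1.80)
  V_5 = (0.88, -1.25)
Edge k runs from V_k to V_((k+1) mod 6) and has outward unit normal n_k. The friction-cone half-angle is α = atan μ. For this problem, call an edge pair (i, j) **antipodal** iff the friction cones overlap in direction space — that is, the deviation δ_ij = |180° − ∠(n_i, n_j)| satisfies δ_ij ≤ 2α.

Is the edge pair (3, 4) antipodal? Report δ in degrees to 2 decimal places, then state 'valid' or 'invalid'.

α = atan 0.2 = 11.31°;  2α = 22.62°
edge 3: e_3 = (+1.39, +0.00);  n_3 = (+0.0000, -1.0000)
edge 4: e_4 = (+1.43, +0.55);  n_4 = (+0.3590, -0.9333)
∠(n_3, n_4) = 21.04°
δ = |180° − 21.04°| = 158.96°
158.96° > 2α = 22.62°  →  invalid

δ = 158.96°, invalid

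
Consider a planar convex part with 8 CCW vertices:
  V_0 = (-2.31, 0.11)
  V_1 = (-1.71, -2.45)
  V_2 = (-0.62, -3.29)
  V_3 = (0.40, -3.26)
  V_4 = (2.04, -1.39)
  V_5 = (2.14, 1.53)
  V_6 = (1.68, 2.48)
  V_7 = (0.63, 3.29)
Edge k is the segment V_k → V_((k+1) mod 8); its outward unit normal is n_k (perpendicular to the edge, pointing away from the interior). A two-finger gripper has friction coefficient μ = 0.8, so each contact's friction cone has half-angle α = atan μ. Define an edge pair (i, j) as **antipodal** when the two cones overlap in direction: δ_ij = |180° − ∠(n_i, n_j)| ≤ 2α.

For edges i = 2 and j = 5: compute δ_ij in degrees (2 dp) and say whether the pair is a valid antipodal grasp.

α = atan 0.8 = 38.66°;  2α = 77.32°
edge 2: e_2 = (+1.02, +0.03);  n_2 = (+0.0294, -0.9996)
edge 5: e_5 = (-0.46, +0.95);  n_5 = (+0.9000, +0.4358)
∠(n_2, n_5) = 114.15°
δ = |180° − 114.15°| = 65.85°
65.85° ≤ 2α = 77.32°  →  valid

δ = 65.85°, valid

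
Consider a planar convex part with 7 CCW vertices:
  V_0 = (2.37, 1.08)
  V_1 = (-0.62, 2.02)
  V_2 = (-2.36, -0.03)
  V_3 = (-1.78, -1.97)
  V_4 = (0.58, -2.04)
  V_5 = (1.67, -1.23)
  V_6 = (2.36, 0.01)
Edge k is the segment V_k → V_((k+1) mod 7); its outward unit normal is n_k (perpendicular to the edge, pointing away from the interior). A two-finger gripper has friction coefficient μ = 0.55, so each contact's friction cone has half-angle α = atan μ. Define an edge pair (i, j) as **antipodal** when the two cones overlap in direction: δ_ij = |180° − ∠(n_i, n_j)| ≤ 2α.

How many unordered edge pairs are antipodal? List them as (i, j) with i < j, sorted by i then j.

count = 9; pairs: (0,2), (0,3), (0,4), (1,3), (1,4), (1,5), (1,6), (2,5), (2,6)

α = atan 0.55 = 28.81°;  2α = 57.62°
n_0 = (+0.2999, +0.9540)
n_1 = (-0.7624, +0.6471)
n_2 = (-0.9581, -0.2864)
n_3 = (-0.0296, -0.9996)
n_4 = (+0.5965, -0.8026)
n_5 = (+0.8738, -0.4862)
n_6 = (+1.0000, -0.0093)
  (0,1): δ = 112.87°  ·
  (0,2): δ = 55.90°  ✓
  (0,3): δ = 15.75°  ✓
  (0,4): δ = 54.07°  ✓
  (0,5): δ = 78.36°  ·
  (0,6): δ = 106.92°  ·
  (1,2): δ = 123.03°  ·
  (1,3): δ = 51.38°  ✓
  (1,4): δ = 13.06°  ✓
  (1,5): δ = 11.23°  ✓
  (1,6): δ = 39.79°  ✓
  (2,3): δ = 108.34°  ·
  (2,4): δ = 70.03°  ·
  (2,5): δ = 45.74°  ✓
  (2,6): δ = 17.18°  ✓
  (3,4): δ = 141.68°  ·
  (3,5): δ = 117.39°  ·
  (3,6): δ = 88.84°  ·
  (4,5): δ = 155.71°  ·
  (4,6): δ = 127.15°  ·
  (5,6): δ = 151.44°  ·
antipodal pairs: 9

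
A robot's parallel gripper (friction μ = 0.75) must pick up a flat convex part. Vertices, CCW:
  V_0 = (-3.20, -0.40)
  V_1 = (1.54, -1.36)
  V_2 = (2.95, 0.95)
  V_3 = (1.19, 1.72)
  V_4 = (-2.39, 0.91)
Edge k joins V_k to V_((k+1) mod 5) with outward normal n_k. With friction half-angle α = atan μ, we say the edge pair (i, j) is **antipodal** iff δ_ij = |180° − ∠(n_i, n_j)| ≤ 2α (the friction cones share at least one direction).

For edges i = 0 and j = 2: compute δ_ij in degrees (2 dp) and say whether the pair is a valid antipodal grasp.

α = atan 0.75 = 36.87°;  2α = 73.74°
edge 0: e_0 = (+4.74, -0.96);  n_0 = (-0.1985, -0.9801)
edge 2: e_2 = (-1.76, +0.77);  n_2 = (+0.4008, +0.9162)
∠(n_0, n_2) = 167.82°
δ = |180° − 167.82°| = 12.18°
12.18° ≤ 2α = 73.74°  →  valid

δ = 12.18°, valid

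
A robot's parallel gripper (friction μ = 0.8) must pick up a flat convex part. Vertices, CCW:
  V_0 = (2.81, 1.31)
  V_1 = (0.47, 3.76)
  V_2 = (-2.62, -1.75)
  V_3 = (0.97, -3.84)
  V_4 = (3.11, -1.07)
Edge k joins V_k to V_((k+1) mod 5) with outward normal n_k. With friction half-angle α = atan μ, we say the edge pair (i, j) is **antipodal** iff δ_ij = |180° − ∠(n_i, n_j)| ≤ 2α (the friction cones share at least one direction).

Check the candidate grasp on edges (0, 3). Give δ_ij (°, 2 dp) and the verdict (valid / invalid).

α = atan 0.8 = 38.66°;  2α = 77.32°
edge 0: e_0 = (-2.34, +2.45);  n_0 = (+0.7232, +0.6907)
edge 3: e_3 = (+2.14, +2.77);  n_3 = (+0.7913, -0.6114)
∠(n_0, n_3) = 81.37°
δ = |180° − 81.37°| = 98.63°
98.63° > 2α = 77.32°  →  invalid

δ = 98.63°, invalid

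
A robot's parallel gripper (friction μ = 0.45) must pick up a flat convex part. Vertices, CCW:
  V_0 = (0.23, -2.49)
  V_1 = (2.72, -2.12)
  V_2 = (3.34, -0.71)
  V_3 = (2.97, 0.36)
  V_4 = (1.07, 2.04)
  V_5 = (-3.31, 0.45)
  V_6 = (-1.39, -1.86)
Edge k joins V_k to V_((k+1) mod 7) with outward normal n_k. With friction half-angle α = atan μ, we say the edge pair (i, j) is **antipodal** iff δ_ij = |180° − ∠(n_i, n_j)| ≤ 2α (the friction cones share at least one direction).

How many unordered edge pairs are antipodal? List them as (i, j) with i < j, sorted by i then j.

α = atan 0.45 = 24.23°;  2α = 48.46°
n_0 = (+0.1470, -0.9891)
n_1 = (+0.9154, -0.4025)
n_2 = (+0.9451, +0.3268)
n_3 = (+0.6624, +0.7491)
n_4 = (-0.3412, +0.9400)
n_5 = (-0.7690, -0.6392)
n_6 = (-0.3624, -0.9320)
  (0,1): δ = 122.19°  ·
  (0,2): δ = 79.38°  ·
  (0,3): δ = 49.94°  ·
  (0,4): δ = 11.50°  ✓
  (0,5): δ = 121.28°  ·
  (0,6): δ = 150.30°  ·
  (1,2): δ = 137.19°  ·
  (1,3): δ = 107.75°  ·
  (1,4): δ = 46.31°  ✓
  (1,5): δ = 63.47°  ·
  (1,6): δ = 92.49°  ·
  (2,3): δ = 150.56°  ·
  (2,4): δ = 89.12°  ·
  (2,5): δ = 20.66°  ✓
  (2,6): δ = 49.67°  ·
  (3,4): δ = 118.56°  ·
  (3,5): δ = 8.78°  ✓
  (3,6): δ = 20.23°  ✓
  (4,5): δ = 70.22°  ·
  (4,6): δ = 41.20°  ✓
  (5,6): δ = 150.98°  ·
antipodal pairs: 6

count = 6; pairs: (0,4), (1,4), (2,5), (3,5), (3,6), (4,6)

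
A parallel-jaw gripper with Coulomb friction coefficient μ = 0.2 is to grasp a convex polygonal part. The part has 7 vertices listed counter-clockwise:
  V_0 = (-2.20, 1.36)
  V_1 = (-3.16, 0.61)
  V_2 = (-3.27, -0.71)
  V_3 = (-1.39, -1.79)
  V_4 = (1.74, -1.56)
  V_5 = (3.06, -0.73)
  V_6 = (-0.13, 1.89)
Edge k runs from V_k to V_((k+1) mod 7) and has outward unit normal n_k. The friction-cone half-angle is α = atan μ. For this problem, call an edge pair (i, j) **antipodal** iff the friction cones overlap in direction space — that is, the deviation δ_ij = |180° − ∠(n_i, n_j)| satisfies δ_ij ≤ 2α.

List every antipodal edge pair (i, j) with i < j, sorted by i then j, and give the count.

count = 4; pairs: (0,4), (2,5), (3,6), (4,6)

α = atan 0.2 = 11.31°;  2α = 22.62°
n_0 = (-0.6156, +0.7880)
n_1 = (-0.9965, +0.0830)
n_2 = (-0.4981, -0.8671)
n_3 = (+0.0733, -0.9973)
n_4 = (+0.5323, -0.8466)
n_5 = (+0.6347, +0.7728)
n_6 = (-0.2480, +0.9688)
  (0,1): δ = 132.76°  ·
  (0,2): δ = 67.87°  ·
  (0,3): δ = 33.80°  ·
  (0,4): δ = 5.84°  ✓
  (0,5): δ = 102.60°  ·
  (0,6): δ = 156.36°  ·
  (1,2): δ = 115.11°  ·
  (1,3): δ = 81.03°  ·
  (1,4): δ = 53.08°  ·
  (1,5): δ = 55.37°  ·
  (1,6): δ = 109.13°  ·
  (2,3): δ = 145.92°  ·
  (2,4): δ = 117.96°  ·
  (2,5): δ = 9.52°  ✓
  (2,6): δ = 44.24°  ·
  (3,4): δ = 152.04°  ·
  (3,5): δ = 43.60°  ·
  (3,6): δ = 10.16°  ✓
  (4,5): δ = 71.56°  ·
  (4,6): δ = 17.80°  ✓
  (5,6): δ = 126.24°  ·
antipodal pairs: 4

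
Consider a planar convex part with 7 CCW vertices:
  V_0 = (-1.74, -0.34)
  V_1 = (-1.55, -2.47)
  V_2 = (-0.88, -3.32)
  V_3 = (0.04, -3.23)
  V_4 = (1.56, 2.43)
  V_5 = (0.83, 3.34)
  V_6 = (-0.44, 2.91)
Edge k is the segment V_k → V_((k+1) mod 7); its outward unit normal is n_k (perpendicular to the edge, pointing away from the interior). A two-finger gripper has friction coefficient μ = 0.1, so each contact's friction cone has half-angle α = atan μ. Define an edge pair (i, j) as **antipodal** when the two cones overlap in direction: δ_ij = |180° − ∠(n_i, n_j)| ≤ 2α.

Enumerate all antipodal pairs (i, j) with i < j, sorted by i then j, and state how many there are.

count = 2; pairs: (1,4), (3,6)

α = atan 0.1 = 5.71°;  2α = 11.42°
n_0 = (-0.9960, -0.0888)
n_1 = (-0.7854, -0.6190)
n_2 = (+0.0974, -0.9952)
n_3 = (+0.9658, -0.2594)
n_4 = (+0.7800, +0.6257)
n_5 = (-0.3207, +0.9472)
n_6 = (-0.9285, +0.3714)
  (0,1): δ = 146.85°  ·
  (0,2): δ = 89.51°  ·
  (0,3): δ = 20.13°  ·
  (0,4): δ = 33.64°  ·
  (0,5): δ = 103.61°  ·
  (0,6): δ = 153.10°  ·
  (1,2): δ = 122.66°  ·
  (1,3): δ = 53.28°  ·
  (1,4): δ = 0.49°  ✓
  (1,5): δ = 70.46°  ·
  (1,6): δ = 119.95°  ·
  (2,3): δ = 110.62°  ·
  (2,4): δ = 56.85°  ·
  (2,5): δ = 13.12°  ·
  (2,6): δ = 62.61°  ·
  (3,4): δ = 126.23°  ·
  (3,5): δ = 56.26°  ·
  (3,6): δ = 6.77°  ✓
  (4,5): δ = 110.03°  ·
  (4,6): δ = 60.54°  ·
  (5,6): δ = 130.51°  ·
antipodal pairs: 2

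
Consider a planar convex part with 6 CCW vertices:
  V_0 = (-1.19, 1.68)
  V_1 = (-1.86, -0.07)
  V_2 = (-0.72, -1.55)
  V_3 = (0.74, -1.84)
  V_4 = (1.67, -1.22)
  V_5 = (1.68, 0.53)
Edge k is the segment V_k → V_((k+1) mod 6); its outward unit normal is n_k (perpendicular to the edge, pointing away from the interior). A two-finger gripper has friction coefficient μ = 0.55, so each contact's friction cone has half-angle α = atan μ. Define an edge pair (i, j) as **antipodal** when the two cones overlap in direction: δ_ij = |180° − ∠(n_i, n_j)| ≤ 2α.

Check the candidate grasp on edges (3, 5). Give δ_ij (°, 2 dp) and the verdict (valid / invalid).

δ = 55.53°, valid

α = atan 0.55 = 28.81°;  2α = 57.62°
edge 3: e_3 = (+0.93, +0.62);  n_3 = (+0.5547, -0.8321)
edge 5: e_5 = (-2.87, +1.15);  n_5 = (+0.3719, +0.9283)
∠(n_3, n_5) = 124.47°
δ = |180° − 124.47°| = 55.53°
55.53° ≤ 2α = 57.62°  →  valid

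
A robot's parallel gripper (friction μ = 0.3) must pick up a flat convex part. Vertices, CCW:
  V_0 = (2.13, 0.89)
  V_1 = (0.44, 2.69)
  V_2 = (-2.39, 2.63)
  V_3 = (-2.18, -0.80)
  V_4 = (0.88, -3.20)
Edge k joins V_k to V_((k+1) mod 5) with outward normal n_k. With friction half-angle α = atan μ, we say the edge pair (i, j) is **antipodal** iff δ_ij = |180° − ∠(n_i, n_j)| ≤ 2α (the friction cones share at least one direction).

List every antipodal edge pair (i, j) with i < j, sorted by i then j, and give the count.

α = atan 0.3 = 16.70°;  2α = 33.40°
n_0 = (+0.7290, +0.6845)
n_1 = (-0.0212, +0.9998)
n_2 = (-0.9981, -0.0611)
n_3 = (-0.6171, -0.7869)
n_4 = (+0.9563, -0.2923)
  (0,1): δ = 131.98°  ·
  (0,2): δ = 39.69°  ·
  (0,3): δ = 8.70°  ✓
  (0,4): δ = 119.81°  ·
  (1,2): δ = 87.71°  ·
  (1,3): δ = 39.32°  ·
  (1,4): δ = 71.79°  ·
  (2,3): δ = 131.61°  ·
  (2,4): δ = 20.50°  ✓
  (3,4): δ = 68.89°  ·
antipodal pairs: 2

count = 2; pairs: (0,3), (2,4)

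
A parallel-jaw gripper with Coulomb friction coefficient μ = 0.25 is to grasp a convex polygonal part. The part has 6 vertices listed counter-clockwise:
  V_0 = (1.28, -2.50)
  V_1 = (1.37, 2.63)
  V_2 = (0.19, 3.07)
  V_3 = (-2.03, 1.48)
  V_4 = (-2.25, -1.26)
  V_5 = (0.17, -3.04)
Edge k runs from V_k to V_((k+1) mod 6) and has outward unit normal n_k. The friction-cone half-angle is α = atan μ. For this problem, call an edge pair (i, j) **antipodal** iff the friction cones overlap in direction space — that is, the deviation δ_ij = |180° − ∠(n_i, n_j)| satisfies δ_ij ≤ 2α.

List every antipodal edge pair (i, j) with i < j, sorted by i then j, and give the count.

α = atan 0.25 = 14.04°;  2α = 28.07°
n_0 = (+0.9998, -0.0175)
n_1 = (+0.3494, +0.9370)
n_2 = (-0.5823, +0.8130)
n_3 = (-0.9968, +0.0800)
n_4 = (-0.5925, -0.8056)
n_5 = (+0.4375, -0.8992)
  (0,1): δ = 109.44°  ·
  (0,2): δ = 53.38°  ·
  (0,3): δ = 3.59°  ✓
  (0,4): δ = 54.67°  ·
  (0,5): δ = 116.95°  ·
  (1,2): δ = 123.94°  ·
  (1,3): δ = 74.14°  ·
  (1,4): δ = 15.89°  ✓
  (1,5): δ = 46.39°  ·
  (2,3): δ = 130.20°  ·
  (2,4): δ = 71.95°  ·
  (2,5): δ = 9.67°  ✓
  (3,4): δ = 121.75°  ·
  (3,5): δ = 59.47°  ·
  (4,5): δ = 117.72°  ·
antipodal pairs: 3

count = 3; pairs: (0,3), (1,4), (2,5)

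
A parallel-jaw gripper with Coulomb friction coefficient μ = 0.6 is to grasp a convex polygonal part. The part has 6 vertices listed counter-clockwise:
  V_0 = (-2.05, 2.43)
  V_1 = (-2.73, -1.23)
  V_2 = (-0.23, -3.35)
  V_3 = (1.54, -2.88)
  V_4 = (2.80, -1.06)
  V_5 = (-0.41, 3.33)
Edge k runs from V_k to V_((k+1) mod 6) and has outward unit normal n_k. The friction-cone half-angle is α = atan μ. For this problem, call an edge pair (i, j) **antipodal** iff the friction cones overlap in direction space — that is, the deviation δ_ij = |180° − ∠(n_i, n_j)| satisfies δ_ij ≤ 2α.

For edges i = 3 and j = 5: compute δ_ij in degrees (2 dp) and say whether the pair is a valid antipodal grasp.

δ = 26.55°, valid

α = atan 0.6 = 30.96°;  2α = 61.93°
edge 3: e_3 = (+1.26, +1.82);  n_3 = (+0.8222, -0.5692)
edge 5: e_5 = (-1.64, -0.90);  n_5 = (-0.4811, +0.8767)
∠(n_3, n_5) = 153.45°
δ = |180° − 153.45°| = 26.55°
26.55° ≤ 2α = 61.93°  →  valid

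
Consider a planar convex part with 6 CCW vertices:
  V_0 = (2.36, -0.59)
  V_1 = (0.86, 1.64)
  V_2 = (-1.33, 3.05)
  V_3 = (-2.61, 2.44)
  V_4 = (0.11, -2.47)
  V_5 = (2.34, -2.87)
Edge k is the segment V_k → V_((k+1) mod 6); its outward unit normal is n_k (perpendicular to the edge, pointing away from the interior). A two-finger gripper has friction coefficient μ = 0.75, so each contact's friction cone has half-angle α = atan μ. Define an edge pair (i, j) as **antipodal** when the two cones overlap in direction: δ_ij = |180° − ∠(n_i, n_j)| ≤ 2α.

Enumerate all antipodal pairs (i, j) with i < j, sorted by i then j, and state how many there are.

α = atan 0.75 = 36.87°;  2α = 73.74°
n_0 = (+0.8298, +0.5581)
n_1 = (+0.5413, +0.8408)
n_2 = (-0.4302, +0.9027)
n_3 = (-0.8747, -0.4846)
n_4 = (-0.1766, -0.9843)
n_5 = (+1.0000, -0.0088)
  (0,1): δ = 156.70°  ·
  (0,2): δ = 98.45°  ·
  (0,3): δ = 4.94°  ✓
  (0,4): δ = 45.90°  ✓
  (0,5): δ = 145.57°  ·
  (1,2): δ = 121.74°  ·
  (1,3): δ = 28.24°  ✓
  (1,4): δ = 22.61°  ✓
  (1,5): δ = 122.27°  ·
  (2,3): δ = 86.50°  ·
  (2,4): δ = 35.65°  ✓
  (2,5): δ = 64.02°  ✓
  (3,4): δ = 129.15°  ·
  (3,5): δ = 29.49°  ✓
  (4,5): δ = 80.33°  ·
antipodal pairs: 7

count = 7; pairs: (0,3), (0,4), (1,3), (1,4), (2,4), (2,5), (3,5)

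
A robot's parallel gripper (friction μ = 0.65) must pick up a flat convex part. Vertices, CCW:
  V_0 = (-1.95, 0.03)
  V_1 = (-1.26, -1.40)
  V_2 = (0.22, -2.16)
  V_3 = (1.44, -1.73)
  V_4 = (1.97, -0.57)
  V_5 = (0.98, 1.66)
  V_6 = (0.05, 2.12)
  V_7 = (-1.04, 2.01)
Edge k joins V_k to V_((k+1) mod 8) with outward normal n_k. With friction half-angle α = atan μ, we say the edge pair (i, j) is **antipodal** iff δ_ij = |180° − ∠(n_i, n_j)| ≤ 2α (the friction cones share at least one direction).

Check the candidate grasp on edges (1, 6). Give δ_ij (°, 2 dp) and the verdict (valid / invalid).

δ = 32.94°, valid

α = atan 0.65 = 33.02°;  2α = 66.05°
edge 1: e_1 = (+1.48, -0.76);  n_1 = (-0.4568, -0.8896)
edge 6: e_6 = (-1.09, -0.11);  n_6 = (-0.1004, +0.9949)
∠(n_1, n_6) = 147.06°
δ = |180° − 147.06°| = 32.94°
32.94° ≤ 2α = 66.05°  →  valid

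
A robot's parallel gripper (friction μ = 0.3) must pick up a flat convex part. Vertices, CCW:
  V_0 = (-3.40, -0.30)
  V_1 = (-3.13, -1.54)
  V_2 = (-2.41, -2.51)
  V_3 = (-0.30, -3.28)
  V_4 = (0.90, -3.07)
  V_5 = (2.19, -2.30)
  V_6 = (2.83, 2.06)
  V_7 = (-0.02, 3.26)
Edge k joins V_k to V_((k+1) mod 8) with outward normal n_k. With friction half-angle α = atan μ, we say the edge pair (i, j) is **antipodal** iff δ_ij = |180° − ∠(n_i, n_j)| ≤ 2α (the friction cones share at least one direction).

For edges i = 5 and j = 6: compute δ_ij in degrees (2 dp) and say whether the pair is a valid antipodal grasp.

δ = 104.48°, invalid

α = atan 0.3 = 16.70°;  2α = 33.40°
edge 5: e_5 = (+0.64, +4.36);  n_5 = (+0.9894, -0.1452)
edge 6: e_6 = (-2.85, +1.20);  n_6 = (+0.3881, +0.9216)
∠(n_5, n_6) = 75.52°
δ = |180° − 75.52°| = 104.48°
104.48° > 2α = 33.40°  →  invalid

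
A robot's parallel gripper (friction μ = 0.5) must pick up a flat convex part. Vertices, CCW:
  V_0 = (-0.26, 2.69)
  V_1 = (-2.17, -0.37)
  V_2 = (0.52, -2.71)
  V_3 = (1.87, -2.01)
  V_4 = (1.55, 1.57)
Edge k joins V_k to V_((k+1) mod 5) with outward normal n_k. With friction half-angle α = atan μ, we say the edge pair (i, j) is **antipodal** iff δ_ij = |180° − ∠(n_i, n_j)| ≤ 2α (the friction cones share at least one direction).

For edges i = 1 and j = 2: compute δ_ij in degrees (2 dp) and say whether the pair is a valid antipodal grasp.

α = atan 0.5 = 26.57°;  2α = 53.13°
edge 1: e_1 = (+2.69, -2.34);  n_1 = (-0.6563, -0.7545)
edge 2: e_2 = (+1.35, +0.70);  n_2 = (+0.4603, -0.8878)
∠(n_1, n_2) = 68.43°
δ = |180° − 68.43°| = 111.57°
111.57° > 2α = 53.13°  →  invalid

δ = 111.57°, invalid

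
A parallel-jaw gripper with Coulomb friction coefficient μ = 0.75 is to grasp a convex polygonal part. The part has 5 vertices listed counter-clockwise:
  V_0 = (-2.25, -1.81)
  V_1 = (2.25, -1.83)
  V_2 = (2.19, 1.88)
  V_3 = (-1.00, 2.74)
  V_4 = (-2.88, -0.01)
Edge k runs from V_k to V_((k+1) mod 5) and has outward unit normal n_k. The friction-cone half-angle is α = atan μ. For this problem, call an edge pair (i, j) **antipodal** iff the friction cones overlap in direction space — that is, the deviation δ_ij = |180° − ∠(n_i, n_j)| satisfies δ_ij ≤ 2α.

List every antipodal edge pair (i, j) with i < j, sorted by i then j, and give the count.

α = atan 0.75 = 36.87°;  2α = 73.74°
n_0 = (-0.0044, -1.0000)
n_1 = (+0.9999, +0.0162)
n_2 = (+0.2603, +0.9655)
n_3 = (-0.8255, +0.5644)
n_4 = (-0.9439, -0.3304)
  (0,1): δ = 88.82°  ·
  (0,2): δ = 14.83°  ✓
  (0,3): δ = 55.90°  ✓
  (0,4): δ = 109.54°  ·
  (1,2): δ = 106.01°  ·
  (1,3): δ = 35.28°  ✓
  (1,4): δ = 18.36°  ✓
  (2,3): δ = 109.27°  ·
  (2,4): δ = 55.62°  ✓
  (3,4): δ = 126.35°  ·
antipodal pairs: 5

count = 5; pairs: (0,2), (0,3), (1,3), (1,4), (2,4)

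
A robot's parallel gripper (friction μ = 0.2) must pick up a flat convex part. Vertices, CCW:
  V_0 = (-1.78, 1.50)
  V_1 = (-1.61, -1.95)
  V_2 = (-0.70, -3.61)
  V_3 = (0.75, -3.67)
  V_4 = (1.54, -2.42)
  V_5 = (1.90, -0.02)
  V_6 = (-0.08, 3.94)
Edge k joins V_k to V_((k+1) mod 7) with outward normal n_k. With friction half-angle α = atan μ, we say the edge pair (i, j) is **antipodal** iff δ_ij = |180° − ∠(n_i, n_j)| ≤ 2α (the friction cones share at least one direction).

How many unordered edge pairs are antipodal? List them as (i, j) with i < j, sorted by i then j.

α = atan 0.2 = 11.31°;  2α = 22.62°
n_0 = (-0.9988, -0.0492)
n_1 = (-0.8769, -0.4807)
n_2 = (-0.0413, -0.9991)
n_3 = (+0.8453, -0.5342)
n_4 = (+0.9889, -0.1483)
n_5 = (+0.8944, +0.4472)
n_6 = (-0.8205, +0.5717)
  (0,1): δ = 154.09°  ·
  (0,2): δ = 95.19°  ·
  (0,3): δ = 35.11°  ·
  (0,4): δ = 11.35°  ✓
  (0,5): δ = 23.74°  ·
  (0,6): δ = 142.31°  ·
  (1,2): δ = 121.10°  ·
  (1,3): δ = 61.02°  ·
  (1,4): δ = 37.26°  ·
  (1,5): δ = 2.17°  ✓
  (1,6): δ = 116.40°  ·
  (2,3): δ = 119.92°  ·
  (2,4): δ = 96.16°  ·
  (2,5): δ = 61.07°  ·
  (2,6): δ = 57.50°  ·
  (3,4): δ = 156.24°  ·
  (3,5): δ = 121.14°  ·
  (3,6): δ = 2.57°  ✓
  (4,5): δ = 144.90°  ·
  (4,6): δ = 26.33°  ·
  (5,6): δ = 61.43°  ·
antipodal pairs: 3

count = 3; pairs: (0,4), (1,5), (3,6)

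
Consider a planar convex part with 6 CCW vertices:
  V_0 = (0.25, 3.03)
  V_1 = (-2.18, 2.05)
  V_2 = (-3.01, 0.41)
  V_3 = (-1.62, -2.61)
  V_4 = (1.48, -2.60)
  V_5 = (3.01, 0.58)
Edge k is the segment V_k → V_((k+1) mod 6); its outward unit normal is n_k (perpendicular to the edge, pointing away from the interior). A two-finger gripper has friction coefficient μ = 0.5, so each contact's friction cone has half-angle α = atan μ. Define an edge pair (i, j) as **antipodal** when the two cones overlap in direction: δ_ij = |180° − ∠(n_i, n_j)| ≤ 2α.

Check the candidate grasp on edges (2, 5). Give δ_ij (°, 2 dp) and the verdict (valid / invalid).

δ = 23.69°, valid

α = atan 0.5 = 26.57°;  2α = 53.13°
edge 2: e_2 = (+1.39, -3.02);  n_2 = (-0.9084, -0.4181)
edge 5: e_5 = (-2.76, +2.45);  n_5 = (+0.6639, +0.7479)
∠(n_2, n_5) = 156.31°
δ = |180° − 156.31°| = 23.69°
23.69° ≤ 2α = 53.13°  →  valid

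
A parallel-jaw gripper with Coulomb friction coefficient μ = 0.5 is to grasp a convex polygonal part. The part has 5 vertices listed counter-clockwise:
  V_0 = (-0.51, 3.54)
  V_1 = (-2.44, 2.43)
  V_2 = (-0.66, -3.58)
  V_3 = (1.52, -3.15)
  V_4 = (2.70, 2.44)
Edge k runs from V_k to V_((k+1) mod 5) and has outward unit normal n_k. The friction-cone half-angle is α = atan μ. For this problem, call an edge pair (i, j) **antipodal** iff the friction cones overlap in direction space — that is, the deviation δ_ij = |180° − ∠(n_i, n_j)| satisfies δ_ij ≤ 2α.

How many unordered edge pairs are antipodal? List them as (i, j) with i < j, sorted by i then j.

count = 4; pairs: (0,2), (0,3), (1,3), (2,4)

α = atan 0.5 = 26.57°;  2α = 53.13°
n_0 = (-0.4986, +0.8669)
n_1 = (-0.9588, -0.2840)
n_2 = (+0.1935, -0.9811)
n_3 = (+0.9784, -0.2065)
n_4 = (+0.3242, +0.9460)
  (0,1): δ = 103.41°  ·
  (0,2): δ = 18.75°  ✓
  (0,3): δ = 48.18°  ✓
  (0,4): δ = 131.18°  ·
  (1,2): δ = 95.34°  ·
  (1,3): δ = 28.42°  ✓
  (1,4): δ = 54.59°  ·
  (2,3): δ = 113.08°  ·
  (2,4): δ = 30.07°  ✓
  (3,4): δ = 97.00°  ·
antipodal pairs: 4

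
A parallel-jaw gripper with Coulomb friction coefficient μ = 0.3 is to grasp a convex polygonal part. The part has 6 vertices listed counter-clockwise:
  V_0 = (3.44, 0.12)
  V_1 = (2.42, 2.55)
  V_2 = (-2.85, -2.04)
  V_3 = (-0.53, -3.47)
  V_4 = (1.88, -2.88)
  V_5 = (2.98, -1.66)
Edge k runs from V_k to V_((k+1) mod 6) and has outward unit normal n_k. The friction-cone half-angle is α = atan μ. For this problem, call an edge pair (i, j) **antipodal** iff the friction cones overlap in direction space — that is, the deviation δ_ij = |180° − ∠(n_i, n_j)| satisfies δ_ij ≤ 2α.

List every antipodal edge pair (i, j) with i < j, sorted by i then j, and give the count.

α = atan 0.3 = 16.70°;  2α = 33.40°
n_0 = (+0.9221, +0.3870)
n_1 = (-0.6568, +0.7541)
n_2 = (-0.5247, -0.8513)
n_3 = (+0.2378, -0.9713)
n_4 = (+0.7427, -0.6696)
n_5 = (+0.9682, -0.2502)
  (0,1): δ = 71.72°  ·
  (0,2): δ = 35.58°  ·
  (0,3): δ = 80.99°  ·
  (0,4): δ = 115.19°  ·
  (0,5): δ = 142.74°  ·
  (1,2): δ = 72.70°  ·
  (1,3): δ = 27.30°  ✓
  (1,4): δ = 6.91°  ✓
  (1,5): δ = 34.46°  ·
  (2,3): δ = 134.59°  ·
  (2,4): δ = 100.39°  ·
  (2,5): δ = 72.84°  ·
  (3,4): δ = 145.80°  ·
  (3,5): δ = 118.25°  ·
  (4,5): δ = 152.45°  ·
antipodal pairs: 2

count = 2; pairs: (1,3), (1,4)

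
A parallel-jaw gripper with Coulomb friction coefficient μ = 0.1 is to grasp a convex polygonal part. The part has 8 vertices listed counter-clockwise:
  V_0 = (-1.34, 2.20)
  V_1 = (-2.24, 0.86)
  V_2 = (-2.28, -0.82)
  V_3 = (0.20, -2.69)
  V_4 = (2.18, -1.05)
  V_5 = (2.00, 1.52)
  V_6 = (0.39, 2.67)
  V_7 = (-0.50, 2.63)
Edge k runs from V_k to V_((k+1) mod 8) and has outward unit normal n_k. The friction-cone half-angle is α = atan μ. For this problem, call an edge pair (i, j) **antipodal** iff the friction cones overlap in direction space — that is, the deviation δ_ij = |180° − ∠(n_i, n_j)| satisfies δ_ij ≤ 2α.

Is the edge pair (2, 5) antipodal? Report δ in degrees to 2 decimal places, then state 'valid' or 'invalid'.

δ = 1.48°, valid

α = atan 0.1 = 5.71°;  2α = 11.42°
edge 2: e_2 = (+2.48, -1.87);  n_2 = (-0.6021, -0.7985)
edge 5: e_5 = (-1.61, +1.15);  n_5 = (+0.5812, +0.8137)
∠(n_2, n_5) = 178.52°
δ = |180° − 178.52°| = 1.48°
1.48° ≤ 2α = 11.42°  →  valid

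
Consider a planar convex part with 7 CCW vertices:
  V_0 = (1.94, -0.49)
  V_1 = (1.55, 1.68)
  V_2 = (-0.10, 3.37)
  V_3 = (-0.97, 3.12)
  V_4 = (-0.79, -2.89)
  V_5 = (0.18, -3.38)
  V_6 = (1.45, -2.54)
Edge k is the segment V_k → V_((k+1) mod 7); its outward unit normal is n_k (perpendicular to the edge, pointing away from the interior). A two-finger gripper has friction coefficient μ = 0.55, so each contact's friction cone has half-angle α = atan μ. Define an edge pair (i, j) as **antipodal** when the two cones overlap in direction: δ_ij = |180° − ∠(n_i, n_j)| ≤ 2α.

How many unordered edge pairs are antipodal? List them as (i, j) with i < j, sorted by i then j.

count = 7; pairs: (0,3), (0,4), (1,3), (1,4), (2,4), (2,5), (3,6)

α = atan 0.55 = 28.81°;  2α = 57.62°
n_0 = (+0.9842, +0.1769)
n_1 = (+0.7155, +0.6986)
n_2 = (-0.2762, +0.9611)
n_3 = (-0.9996, -0.0299)
n_4 = (-0.4509, -0.8926)
n_5 = (+0.5517, -0.8341)
n_6 = (+0.9726, -0.2325)
  (0,1): δ = 145.87°  ·
  (0,2): δ = 84.16°  ·
  (0,3): δ = 8.47°  ✓
  (0,4): δ = 53.01°  ✓
  (0,5): δ = 113.29°  ·
  (0,6): δ = 156.37°  ·
  (1,2): δ = 118.28°  ·
  (1,3): δ = 42.60°  ✓
  (1,4): δ = 18.89°  ✓
  (1,5): δ = 79.17°  ·
  (1,6): δ = 122.24°  ·
  (2,3): δ = 104.32°  ·
  (2,4): δ = 42.83°  ✓
  (2,5): δ = 17.45°  ✓
  (2,6): δ = 60.52°  ·
  (3,4): δ = 118.52°  ·
  (3,5): δ = 58.23°  ·
  (3,6): δ = 15.16°  ✓
  (4,5): δ = 119.72°  ·
  (4,6): δ = 76.64°  ·
  (5,6): δ = 136.92°  ·
antipodal pairs: 7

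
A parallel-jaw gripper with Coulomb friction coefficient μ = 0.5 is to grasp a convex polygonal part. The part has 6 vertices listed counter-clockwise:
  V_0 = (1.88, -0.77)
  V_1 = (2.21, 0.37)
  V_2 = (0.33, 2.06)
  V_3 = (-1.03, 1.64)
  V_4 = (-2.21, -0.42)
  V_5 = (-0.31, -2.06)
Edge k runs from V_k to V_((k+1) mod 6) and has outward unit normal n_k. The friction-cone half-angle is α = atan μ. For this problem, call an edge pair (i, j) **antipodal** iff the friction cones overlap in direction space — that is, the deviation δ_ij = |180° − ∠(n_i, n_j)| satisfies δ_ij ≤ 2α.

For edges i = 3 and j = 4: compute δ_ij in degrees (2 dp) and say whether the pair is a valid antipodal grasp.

δ = 100.99°, invalid

α = atan 0.5 = 26.57°;  2α = 53.13°
edge 3: e_3 = (-1.18, -2.06);  n_3 = (-0.8677, +0.4970)
edge 4: e_4 = (+1.90, -1.64);  n_4 = (-0.6534, -0.7570)
∠(n_3, n_4) = 79.01°
δ = |180° − 79.01°| = 100.99°
100.99° > 2α = 53.13°  →  invalid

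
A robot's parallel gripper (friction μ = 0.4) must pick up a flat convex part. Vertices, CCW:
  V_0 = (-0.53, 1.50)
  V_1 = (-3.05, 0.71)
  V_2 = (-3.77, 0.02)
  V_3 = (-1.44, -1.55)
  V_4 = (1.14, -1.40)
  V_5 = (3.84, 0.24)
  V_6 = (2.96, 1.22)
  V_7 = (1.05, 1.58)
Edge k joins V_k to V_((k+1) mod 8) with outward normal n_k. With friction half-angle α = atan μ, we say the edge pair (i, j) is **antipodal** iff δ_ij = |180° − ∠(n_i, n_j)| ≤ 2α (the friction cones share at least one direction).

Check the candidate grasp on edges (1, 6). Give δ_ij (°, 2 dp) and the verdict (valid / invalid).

δ = 125.54°, invalid

α = atan 0.4 = 21.80°;  2α = 43.60°
edge 1: e_1 = (-0.72, -0.69);  n_1 = (-0.6919, +0.7220)
edge 6: e_6 = (-1.91, +0.36);  n_6 = (+0.1852, +0.9827)
∠(n_1, n_6) = 54.46°
δ = |180° − 54.46°| = 125.54°
125.54° > 2α = 43.60°  →  invalid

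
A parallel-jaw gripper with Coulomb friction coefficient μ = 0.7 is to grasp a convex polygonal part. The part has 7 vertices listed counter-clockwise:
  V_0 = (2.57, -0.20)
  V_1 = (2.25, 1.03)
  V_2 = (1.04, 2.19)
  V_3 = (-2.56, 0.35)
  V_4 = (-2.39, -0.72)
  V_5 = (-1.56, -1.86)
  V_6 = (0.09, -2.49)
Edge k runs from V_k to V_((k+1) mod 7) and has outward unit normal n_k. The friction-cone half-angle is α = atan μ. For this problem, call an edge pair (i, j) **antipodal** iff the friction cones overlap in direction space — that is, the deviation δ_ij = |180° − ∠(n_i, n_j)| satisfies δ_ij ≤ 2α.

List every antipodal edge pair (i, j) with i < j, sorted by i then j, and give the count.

count = 9; pairs: (0,3), (0,4), (0,5), (1,3), (1,4), (1,5), (2,5), (2,6), (3,6)

α = atan 0.7 = 34.99°;  2α = 69.98°
n_0 = (+0.9678, +0.2518)
n_1 = (+0.6920, +0.7219)
n_2 = (-0.4551, +0.8904)
n_3 = (-0.9876, -0.1569)
n_4 = (-0.8084, -0.5886)
n_5 = (-0.3567, -0.9342)
n_6 = (+0.6784, -0.7347)
  (0,1): δ = 148.37°  ·
  (0,2): δ = 77.51°  ·
  (0,3): δ = 5.56°  ✓
  (0,4): δ = 21.47°  ✓
  (0,5): δ = 54.52°  ✓
  (0,6): δ = 118.14°  ·
  (1,2): δ = 109.14°  ·
  (1,3): δ = 37.18°  ✓
  (1,4): δ = 10.15°  ✓
  (1,5): δ = 22.89°  ✓
  (1,6): δ = 86.51°  ·
  (2,3): δ = 108.04°  ·
  (2,4): δ = 81.01°  ·
  (2,5): δ = 47.97°  ✓
  (2,6): δ = 15.65°  ✓
  (3,4): δ = 152.97°  ·
  (3,5): δ = 119.93°  ·
  (3,6): δ = 56.31°  ✓
  (4,5): δ = 146.96°  ·
  (4,6): δ = 83.34°  ·
  (5,6): δ = 116.38°  ·
antipodal pairs: 9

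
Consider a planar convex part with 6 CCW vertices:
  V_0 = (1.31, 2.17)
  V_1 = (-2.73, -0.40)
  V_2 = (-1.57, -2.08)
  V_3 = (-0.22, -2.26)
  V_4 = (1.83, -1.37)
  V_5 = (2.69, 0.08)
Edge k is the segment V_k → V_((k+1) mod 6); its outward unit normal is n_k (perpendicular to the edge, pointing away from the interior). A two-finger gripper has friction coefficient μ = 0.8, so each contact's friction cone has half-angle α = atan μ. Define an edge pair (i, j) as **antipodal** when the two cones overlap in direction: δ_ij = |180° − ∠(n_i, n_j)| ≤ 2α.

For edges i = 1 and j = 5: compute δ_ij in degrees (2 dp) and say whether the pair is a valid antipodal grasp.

α = atan 0.8 = 38.66°;  2α = 77.32°
edge 1: e_1 = (+1.16, -1.68);  n_1 = (-0.8229, -0.5682)
edge 5: e_5 = (-1.38, +2.09);  n_5 = (+0.8345, +0.5510)
∠(n_1, n_5) = 178.81°
δ = |180° − 178.81°| = 1.19°
1.19° ≤ 2α = 77.32°  →  valid

δ = 1.19°, valid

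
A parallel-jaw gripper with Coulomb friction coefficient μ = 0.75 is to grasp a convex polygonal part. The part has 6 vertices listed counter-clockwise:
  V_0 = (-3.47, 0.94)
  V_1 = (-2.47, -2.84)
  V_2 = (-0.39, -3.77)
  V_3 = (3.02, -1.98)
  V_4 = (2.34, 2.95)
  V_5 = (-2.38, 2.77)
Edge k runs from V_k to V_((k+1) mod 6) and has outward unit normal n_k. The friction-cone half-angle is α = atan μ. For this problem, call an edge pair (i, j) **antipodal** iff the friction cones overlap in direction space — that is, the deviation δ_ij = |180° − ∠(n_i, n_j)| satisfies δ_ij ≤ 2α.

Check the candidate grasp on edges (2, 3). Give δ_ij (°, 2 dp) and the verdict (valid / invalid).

α = atan 0.75 = 36.87°;  2α = 73.74°
edge 2: e_2 = (+3.41, +1.79);  n_2 = (+0.4648, -0.8854)
edge 3: e_3 = (-0.68, +4.93);  n_3 = (+0.9906, +0.1366)
∠(n_2, n_3) = 70.16°
δ = |180° − 70.16°| = 109.84°
109.84° > 2α = 73.74°  →  invalid

δ = 109.84°, invalid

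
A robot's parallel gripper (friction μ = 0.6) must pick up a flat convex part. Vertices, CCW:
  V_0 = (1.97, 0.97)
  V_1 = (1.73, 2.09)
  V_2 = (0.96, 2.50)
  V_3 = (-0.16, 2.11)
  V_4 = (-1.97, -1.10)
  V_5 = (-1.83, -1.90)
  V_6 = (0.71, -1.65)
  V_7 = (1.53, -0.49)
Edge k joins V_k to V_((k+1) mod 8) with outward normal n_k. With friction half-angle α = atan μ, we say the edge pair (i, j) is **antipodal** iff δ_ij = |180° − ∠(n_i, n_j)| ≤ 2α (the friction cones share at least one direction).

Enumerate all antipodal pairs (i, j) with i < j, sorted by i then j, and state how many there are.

count = 12; pairs: (0,3), (0,4), (1,4), (1,5), (2,5), (2,6), (2,7), (3,5), (3,6), (3,7), (4,6), (4,7)

α = atan 0.6 = 30.96°;  2α = 61.93°
n_0 = (+0.9778, +0.2095)
n_1 = (+0.4700, +0.8827)
n_2 = (-0.3288, +0.9444)
n_3 = (-0.8711, +0.4912)
n_4 = (-0.9850, -0.1724)
n_5 = (+0.0980, -0.9952)
n_6 = (+0.8166, -0.5772)
n_7 = (+0.9575, -0.2886)
  (0,1): δ = 130.13°  ·
  (0,2): δ = 82.90°  ·
  (0,3): δ = 41.51°  ✓
  (0,4): δ = 2.17°  ✓
  (0,5): δ = 83.53°  ·
  (0,6): δ = 132.65°  ·
  (0,7): δ = 151.13°  ·
  (1,2): δ = 132.77°  ·
  (1,3): δ = 91.38°  ·
  (1,4): δ = 52.04°  ✓
  (1,5): δ = 33.66°  ✓
  (1,6): δ = 82.78°  ·
  (1,7): δ = 101.26°  ·
  (2,3): δ = 138.62°  ·
  (2,4): δ = 99.27°  ·
  (2,5): δ = 13.58°  ✓
  (2,6): δ = 35.54°  ✓
  (2,7): δ = 54.03°  ✓
  (3,4): δ = 140.66°  ·
  (3,5): δ = 54.96°  ✓
  (3,6): δ = 5.84°  ✓
  (3,7): δ = 12.65°  ✓
  (4,5): δ = 94.31°  ·
  (4,6): δ = 45.18°  ✓
  (4,7): δ = 26.70°  ✓
  (5,6): δ = 130.88°  ·
  (5,7): δ = 112.39°  ·
  (6,7): δ = 161.51°  ·
antipodal pairs: 12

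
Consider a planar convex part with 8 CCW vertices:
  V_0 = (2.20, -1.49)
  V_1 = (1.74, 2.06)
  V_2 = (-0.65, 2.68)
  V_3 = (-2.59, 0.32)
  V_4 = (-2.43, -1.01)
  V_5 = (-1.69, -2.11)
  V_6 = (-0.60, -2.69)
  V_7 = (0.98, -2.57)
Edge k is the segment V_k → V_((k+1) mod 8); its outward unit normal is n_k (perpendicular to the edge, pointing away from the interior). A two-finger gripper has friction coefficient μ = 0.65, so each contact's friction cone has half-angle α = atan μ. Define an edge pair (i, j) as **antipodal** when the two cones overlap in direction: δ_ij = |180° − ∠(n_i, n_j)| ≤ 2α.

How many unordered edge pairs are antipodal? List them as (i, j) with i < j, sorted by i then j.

α = atan 0.65 = 33.02°;  2α = 66.05°
n_0 = (+0.9917, +0.1285)
n_1 = (+0.2511, +0.9680)
n_2 = (-0.7725, +0.6350)
n_3 = (-0.9928, -0.1194)
n_4 = (-0.8297, -0.5582)
n_5 = (-0.4697, -0.8828)
n_6 = (+0.0757, -0.9971)
n_7 = (+0.6628, -0.7488)
  (0,1): δ = 111.93°  ·
  (0,2): δ = 46.80°  ✓
  (0,3): δ = 0.52°  ✓
  (0,4): δ = 26.55°  ✓
  (0,5): δ = 54.60°  ✓
  (0,6): δ = 86.96°  ·
  (0,7): δ = 124.13°  ·
  (1,2): δ = 114.88°  ·
  (1,3): δ = 68.60°  ·
  (1,4): δ = 41.53°  ✓
  (1,5): δ = 13.48°  ✓
  (1,6): δ = 18.89°  ✓
  (1,7): δ = 56.06°  ✓
  (2,3): δ = 133.72°  ·
  (2,4): δ = 106.65°  ·
  (2,5): δ = 78.60°  ·
  (2,6): δ = 46.24°  ✓
  (2,7): δ = 9.06°  ✓
  (3,4): δ = 152.93°  ·
  (3,5): δ = 124.88°  ·
  (3,6): δ = 92.52°  ·
  (3,7): δ = 55.34°  ✓
  (4,5): δ = 151.95°  ·
  (4,6): δ = 119.59°  ·
  (4,7): δ = 82.41°  ·
  (5,6): δ = 147.64°  ·
  (5,7): δ = 110.47°  ·
  (6,7): δ = 142.83°  ·
antipodal pairs: 11

count = 11; pairs: (0,2), (0,3), (0,4), (0,5), (1,4), (1,5), (1,6), (1,7), (2,6), (2,7), (3,7)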